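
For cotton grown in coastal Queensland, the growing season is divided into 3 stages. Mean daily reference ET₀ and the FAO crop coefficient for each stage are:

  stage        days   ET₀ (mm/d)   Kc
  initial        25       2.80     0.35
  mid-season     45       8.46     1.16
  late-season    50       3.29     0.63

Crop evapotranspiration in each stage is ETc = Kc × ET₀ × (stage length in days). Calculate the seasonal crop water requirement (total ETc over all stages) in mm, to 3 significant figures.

initial: 0.35 × 2.80 × 25 = 24.50 mm
mid-season: 1.16 × 8.46 × 45 = 441.61 mm
late-season: 0.63 × 3.29 × 50 = 103.64 mm
Seasonal total = 569.75 mm

570 mm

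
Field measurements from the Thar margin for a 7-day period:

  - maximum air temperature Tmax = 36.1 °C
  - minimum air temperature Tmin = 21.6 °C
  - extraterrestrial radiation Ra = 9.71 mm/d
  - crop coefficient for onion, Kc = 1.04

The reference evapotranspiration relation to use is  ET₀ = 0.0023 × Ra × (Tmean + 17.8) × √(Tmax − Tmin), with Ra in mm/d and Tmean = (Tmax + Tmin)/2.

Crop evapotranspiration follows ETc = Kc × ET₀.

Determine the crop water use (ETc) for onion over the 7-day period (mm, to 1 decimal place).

Tmean = (36.1 + 21.6)/2 = 28.85 °C
ET₀ = 0.0023 × 9.71 × (28.85 + 17.8) × √14.5 = 0.0023 × 9.71 × 46.65 × 3.8079 = 3.9672 mm/d
ETc = Kc × ET₀ = 1.04 × 3.9672 = 4.1259 mm/d
Over 7 days: 4.1259 × 7 = 28.881 mm

28.9 mm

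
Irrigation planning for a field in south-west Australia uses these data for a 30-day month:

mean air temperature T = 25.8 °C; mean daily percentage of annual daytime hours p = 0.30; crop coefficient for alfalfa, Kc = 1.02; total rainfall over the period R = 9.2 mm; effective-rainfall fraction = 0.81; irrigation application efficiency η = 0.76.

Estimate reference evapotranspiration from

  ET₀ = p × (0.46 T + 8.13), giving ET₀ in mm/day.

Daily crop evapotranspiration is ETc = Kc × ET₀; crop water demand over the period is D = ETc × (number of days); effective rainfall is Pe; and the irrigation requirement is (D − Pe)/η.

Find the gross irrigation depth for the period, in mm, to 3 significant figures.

ET₀ = 0.30 × (0.46 × 25.8 + 8.13) = 0.30 × 19.998 = 5.9994 mm/d
ETc = Kc × ET₀ = 1.02 × 5.9994 = 6.1194 mm/d
Crop demand D = ETc × 30 d = 6.1194 × 30 = 183.582 mm
Pe = 0.81 × 9.2 = 7.452 mm
D − Pe = 183.582 − 7.452 = 176.130 mm
Gross irrigation = 176.130 / 0.76 = 231.750 mm

232 mm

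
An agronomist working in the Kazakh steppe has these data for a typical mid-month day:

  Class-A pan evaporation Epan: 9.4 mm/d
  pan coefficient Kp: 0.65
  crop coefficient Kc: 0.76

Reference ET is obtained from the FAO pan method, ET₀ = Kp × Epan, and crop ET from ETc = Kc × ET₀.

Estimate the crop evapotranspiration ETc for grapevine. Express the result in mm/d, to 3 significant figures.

4.64 mm/d

ET₀ = 0.65 × 9.4 = 6.1100 mm/d
ETc = Kc × ET₀ = 0.76 × 6.1100 = 4.6436 mm/d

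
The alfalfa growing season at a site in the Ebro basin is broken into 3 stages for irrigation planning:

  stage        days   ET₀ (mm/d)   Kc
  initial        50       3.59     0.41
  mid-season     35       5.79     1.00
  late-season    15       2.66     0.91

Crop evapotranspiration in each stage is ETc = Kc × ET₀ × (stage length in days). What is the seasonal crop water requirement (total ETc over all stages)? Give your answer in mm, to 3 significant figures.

313 mm

initial: 0.41 × 3.59 × 50 = 73.60 mm
mid-season: 1.00 × 5.79 × 35 = 202.65 mm
late-season: 0.91 × 2.66 × 15 = 36.31 mm
Seasonal total = 312.56 mm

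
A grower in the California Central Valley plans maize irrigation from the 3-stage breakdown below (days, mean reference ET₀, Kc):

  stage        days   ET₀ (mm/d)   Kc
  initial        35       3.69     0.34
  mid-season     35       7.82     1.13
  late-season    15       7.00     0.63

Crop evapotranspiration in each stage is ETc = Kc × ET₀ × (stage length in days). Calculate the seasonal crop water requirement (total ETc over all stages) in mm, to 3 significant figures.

419 mm

initial: 0.34 × 3.69 × 35 = 43.91 mm
mid-season: 1.13 × 7.82 × 35 = 309.28 mm
late-season: 0.63 × 7.00 × 15 = 66.15 mm
Seasonal total = 419.34 mm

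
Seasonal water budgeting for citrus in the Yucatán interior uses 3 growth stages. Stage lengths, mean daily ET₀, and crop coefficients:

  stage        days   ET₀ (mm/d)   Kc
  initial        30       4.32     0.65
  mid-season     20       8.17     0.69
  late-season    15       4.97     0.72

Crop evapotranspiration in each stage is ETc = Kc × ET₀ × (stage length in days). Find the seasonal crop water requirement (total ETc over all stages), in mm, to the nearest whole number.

251 mm

initial: 0.65 × 4.32 × 30 = 84.24 mm
mid-season: 0.69 × 8.17 × 20 = 112.75 mm
late-season: 0.72 × 4.97 × 15 = 53.68 mm
Seasonal total = 250.67 mm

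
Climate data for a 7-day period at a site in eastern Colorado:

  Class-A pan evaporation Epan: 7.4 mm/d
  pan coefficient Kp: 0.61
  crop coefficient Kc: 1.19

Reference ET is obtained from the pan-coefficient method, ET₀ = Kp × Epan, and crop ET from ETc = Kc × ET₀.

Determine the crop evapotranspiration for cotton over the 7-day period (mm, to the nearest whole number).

ET₀ = 0.61 × 7.4 = 4.5140 mm/d
ETc = Kc × ET₀ = 1.19 × 4.5140 = 5.3717 mm/d
Over 7 days: 5.3717 × 7 = 37.602 mm

38 mm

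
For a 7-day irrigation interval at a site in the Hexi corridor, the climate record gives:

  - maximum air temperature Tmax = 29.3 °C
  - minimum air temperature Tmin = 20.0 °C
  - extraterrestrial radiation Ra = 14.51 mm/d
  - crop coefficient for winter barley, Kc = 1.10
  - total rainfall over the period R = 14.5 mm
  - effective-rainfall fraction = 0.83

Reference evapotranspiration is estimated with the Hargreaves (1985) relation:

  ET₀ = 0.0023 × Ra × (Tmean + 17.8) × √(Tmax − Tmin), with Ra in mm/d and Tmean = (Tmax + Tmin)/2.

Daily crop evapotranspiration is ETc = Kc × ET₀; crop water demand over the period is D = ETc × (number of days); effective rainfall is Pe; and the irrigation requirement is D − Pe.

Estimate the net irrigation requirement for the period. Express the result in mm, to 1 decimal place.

Tmean = (29.3 + 20.0)/2 = 24.65 °C
ET₀ = 0.0023 × 14.51 × (24.65 + 17.8) × √9.3 = 0.0023 × 14.51 × 42.45 × 3.0496 = 4.3203 mm/d
ETc = Kc × ET₀ = 1.10 × 4.3203 = 4.7523 mm/d
Crop demand D = ETc × 7 d = 4.7523 × 7 = 33.266 mm
Pe = 0.83 × 14.5 = 12.035 mm
D − Pe = 33.266 − 12.035 = 21.231 mm

21.2 mm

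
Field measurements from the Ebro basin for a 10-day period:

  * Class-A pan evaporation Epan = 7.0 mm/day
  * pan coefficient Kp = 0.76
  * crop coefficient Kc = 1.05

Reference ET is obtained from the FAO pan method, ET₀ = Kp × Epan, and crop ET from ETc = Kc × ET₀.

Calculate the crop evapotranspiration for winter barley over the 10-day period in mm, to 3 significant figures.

55.9 mm

ET₀ = 0.76 × 7.0 = 5.3200 mm/d
ETc = Kc × ET₀ = 1.05 × 5.3200 = 5.5860 mm/d
Over 10 days: 5.5860 × 10 = 55.860 mm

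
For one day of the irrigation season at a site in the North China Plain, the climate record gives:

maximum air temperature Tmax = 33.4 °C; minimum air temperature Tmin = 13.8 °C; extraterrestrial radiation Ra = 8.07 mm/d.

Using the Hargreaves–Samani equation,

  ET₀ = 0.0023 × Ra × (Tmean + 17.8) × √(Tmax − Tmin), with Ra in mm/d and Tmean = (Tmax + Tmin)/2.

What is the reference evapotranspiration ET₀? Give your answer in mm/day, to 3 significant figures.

3.40 mm/day

Tmean = (33.4 + 13.8)/2 = 23.60 °C
ET₀ = 0.0023 × 8.07 × (23.60 + 17.8) × √19.6 = 0.0023 × 8.07 × 41.40 × 4.4272 = 3.4020 mm/d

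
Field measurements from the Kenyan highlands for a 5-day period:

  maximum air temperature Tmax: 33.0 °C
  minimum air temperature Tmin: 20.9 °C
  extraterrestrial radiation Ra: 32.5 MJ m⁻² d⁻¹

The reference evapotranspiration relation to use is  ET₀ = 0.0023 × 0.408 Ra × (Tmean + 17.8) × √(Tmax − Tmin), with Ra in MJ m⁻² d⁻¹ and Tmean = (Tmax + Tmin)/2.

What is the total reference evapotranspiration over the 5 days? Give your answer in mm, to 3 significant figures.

23.7 mm

Tmean = (33.0 + 20.9)/2 = 26.95 °C
0.408 Ra = 0.408 × 32.5 = 13.2600 mm/d equivalent
ET₀ = 0.0023 × 13.2600 × (26.95 + 17.8) × √12.1 = 0.0023 × 13.2600 × 44.75 × 3.4785 = 4.7474 mm/d
Over 5 days: 4.7474 × 5 = 23.737 mm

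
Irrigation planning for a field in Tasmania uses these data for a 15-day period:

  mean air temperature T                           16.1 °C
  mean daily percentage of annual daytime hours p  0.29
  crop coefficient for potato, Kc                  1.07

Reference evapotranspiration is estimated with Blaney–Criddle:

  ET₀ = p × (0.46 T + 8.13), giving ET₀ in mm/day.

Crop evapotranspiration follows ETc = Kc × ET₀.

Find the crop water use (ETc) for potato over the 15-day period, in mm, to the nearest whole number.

ET₀ = 0.29 × (0.46 × 16.1 + 8.13) = 0.29 × 15.536 = 4.5054 mm/d
ETc = Kc × ET₀ = 1.07 × 4.5054 = 4.8208 mm/d
Over 15 days: 4.8208 × 15 = 72.312 mm

72 mm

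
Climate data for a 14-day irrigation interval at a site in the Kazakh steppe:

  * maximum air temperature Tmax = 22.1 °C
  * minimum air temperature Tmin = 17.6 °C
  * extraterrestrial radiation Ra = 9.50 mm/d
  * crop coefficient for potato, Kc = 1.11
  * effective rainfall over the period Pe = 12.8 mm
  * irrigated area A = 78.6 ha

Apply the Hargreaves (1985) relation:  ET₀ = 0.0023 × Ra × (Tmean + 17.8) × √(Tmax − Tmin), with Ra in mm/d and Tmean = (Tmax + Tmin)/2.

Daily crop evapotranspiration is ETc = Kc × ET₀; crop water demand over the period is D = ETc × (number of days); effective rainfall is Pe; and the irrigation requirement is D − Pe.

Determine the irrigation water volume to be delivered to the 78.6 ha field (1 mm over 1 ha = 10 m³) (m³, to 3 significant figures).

Tmean = (22.1 + 17.6)/2 = 19.85 °C
ET₀ = 0.0023 × 9.50 × (19.85 + 17.8) × √4.5 = 0.0023 × 9.50 × 37.65 × 2.1213 = 1.7451 mm/d
ETc = Kc × ET₀ = 1.11 × 1.7451 = 1.9371 mm/d
Crop demand D = ETc × 14 d = 1.9371 × 14 = 27.119 mm
D − Pe = 27.119 − 12.8 = 14.319 mm
Volume = 14.319 mm × 78.6 ha × 10 = 11254.7 m³

11300 m³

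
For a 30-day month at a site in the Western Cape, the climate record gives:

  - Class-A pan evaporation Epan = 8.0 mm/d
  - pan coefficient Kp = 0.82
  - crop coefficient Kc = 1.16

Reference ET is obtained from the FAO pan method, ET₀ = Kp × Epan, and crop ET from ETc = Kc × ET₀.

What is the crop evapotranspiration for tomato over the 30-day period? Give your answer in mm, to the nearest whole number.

228 mm

ET₀ = 0.82 × 8.0 = 6.5600 mm/d
ETc = Kc × ET₀ = 1.16 × 6.5600 = 7.6096 mm/d
Over 30 days: 7.6096 × 30 = 228.288 mm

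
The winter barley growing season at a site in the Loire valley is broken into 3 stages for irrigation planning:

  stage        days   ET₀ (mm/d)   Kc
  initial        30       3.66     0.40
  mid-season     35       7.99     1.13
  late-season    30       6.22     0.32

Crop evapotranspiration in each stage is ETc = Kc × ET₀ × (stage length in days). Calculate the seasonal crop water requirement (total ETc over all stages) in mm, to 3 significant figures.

420 mm

initial: 0.40 × 3.66 × 30 = 43.92 mm
mid-season: 1.13 × 7.99 × 35 = 316.00 mm
late-season: 0.32 × 6.22 × 30 = 59.71 mm
Seasonal total = 419.63 mm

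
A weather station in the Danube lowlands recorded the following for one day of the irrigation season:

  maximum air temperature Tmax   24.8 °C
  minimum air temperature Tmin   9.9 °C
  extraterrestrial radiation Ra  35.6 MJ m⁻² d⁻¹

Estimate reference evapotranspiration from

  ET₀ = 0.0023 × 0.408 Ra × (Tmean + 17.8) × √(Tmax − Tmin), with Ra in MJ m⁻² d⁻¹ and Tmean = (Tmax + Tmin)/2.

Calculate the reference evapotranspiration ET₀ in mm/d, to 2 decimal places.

Tmean = (24.8 + 9.9)/2 = 17.35 °C
0.408 Ra = 0.408 × 35.6 = 14.5248 mm/d equivalent
ET₀ = 0.0023 × 14.5248 × (17.35 + 17.8) × √14.9 = 0.0023 × 14.5248 × 35.15 × 3.8601 = 4.5328 mm/d

4.53 mm/d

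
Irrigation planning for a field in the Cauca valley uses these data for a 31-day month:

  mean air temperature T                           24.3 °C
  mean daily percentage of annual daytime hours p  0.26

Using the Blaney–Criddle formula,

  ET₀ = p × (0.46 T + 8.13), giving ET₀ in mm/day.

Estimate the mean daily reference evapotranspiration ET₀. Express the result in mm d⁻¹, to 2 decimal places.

ET₀ = 0.26 × (0.46 × 24.3 + 8.13) = 0.26 × 19.308 = 5.0201 mm/d

5.02 mm d⁻¹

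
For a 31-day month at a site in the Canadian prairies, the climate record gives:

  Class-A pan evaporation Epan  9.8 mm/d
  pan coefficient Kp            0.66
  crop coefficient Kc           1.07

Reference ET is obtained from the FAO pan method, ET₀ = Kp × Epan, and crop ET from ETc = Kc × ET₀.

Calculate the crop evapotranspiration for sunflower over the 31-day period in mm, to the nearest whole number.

215 mm

ET₀ = 0.66 × 9.8 = 6.4680 mm/d
ETc = Kc × ET₀ = 1.07 × 6.4680 = 6.9208 mm/d
Over 31 days: 6.9208 × 31 = 214.545 mm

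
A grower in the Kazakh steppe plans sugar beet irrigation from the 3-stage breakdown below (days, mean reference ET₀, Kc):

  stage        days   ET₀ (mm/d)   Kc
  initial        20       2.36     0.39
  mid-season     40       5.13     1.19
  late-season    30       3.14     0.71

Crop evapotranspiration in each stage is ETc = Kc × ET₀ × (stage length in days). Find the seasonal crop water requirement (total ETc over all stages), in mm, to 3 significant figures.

initial: 0.39 × 2.36 × 20 = 18.41 mm
mid-season: 1.19 × 5.13 × 40 = 244.19 mm
late-season: 0.71 × 3.14 × 30 = 66.88 mm
Seasonal total = 329.48 mm

329 mm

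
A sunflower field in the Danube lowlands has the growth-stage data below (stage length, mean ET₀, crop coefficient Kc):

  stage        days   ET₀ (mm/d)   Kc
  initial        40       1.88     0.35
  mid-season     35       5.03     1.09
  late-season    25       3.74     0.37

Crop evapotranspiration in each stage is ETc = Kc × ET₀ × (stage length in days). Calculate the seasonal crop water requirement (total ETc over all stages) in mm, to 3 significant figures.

initial: 0.35 × 1.88 × 40 = 26.32 mm
mid-season: 1.09 × 5.03 × 35 = 191.89 mm
late-season: 0.37 × 3.74 × 25 = 34.60 mm
Seasonal total = 252.81 mm

253 mm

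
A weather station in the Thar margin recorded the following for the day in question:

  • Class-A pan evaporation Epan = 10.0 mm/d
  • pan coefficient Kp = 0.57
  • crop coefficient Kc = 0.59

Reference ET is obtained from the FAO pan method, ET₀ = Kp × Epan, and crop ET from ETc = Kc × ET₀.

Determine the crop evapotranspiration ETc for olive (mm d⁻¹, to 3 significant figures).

ET₀ = 0.57 × 10.0 = 5.7000 mm/d
ETc = Kc × ET₀ = 0.59 × 5.7000 = 3.3630 mm/d

3.36 mm d⁻¹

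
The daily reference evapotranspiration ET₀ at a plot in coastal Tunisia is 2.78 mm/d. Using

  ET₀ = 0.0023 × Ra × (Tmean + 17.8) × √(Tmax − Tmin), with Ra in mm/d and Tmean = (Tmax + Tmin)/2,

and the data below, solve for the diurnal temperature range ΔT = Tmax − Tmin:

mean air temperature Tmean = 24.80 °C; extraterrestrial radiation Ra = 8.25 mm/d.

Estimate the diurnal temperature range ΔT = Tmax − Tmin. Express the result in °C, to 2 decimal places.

11.83 °C

√ΔT = ET₀ / [0.0023 × Ra × (Tmean+17.8)] = 2.78 / (0.0023 × 8.25 × 42.60) = 3.4392
ΔT = 3.4392² = 11.828 °C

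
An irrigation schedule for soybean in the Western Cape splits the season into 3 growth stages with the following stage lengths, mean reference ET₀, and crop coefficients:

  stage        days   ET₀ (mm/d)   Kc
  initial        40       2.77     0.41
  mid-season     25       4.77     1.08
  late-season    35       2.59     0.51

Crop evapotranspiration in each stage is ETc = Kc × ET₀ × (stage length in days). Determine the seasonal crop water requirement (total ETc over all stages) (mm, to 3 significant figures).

initial: 0.41 × 2.77 × 40 = 45.43 mm
mid-season: 1.08 × 4.77 × 25 = 128.79 mm
late-season: 0.51 × 2.59 × 35 = 46.23 mm
Seasonal total = 220.45 mm

220 mm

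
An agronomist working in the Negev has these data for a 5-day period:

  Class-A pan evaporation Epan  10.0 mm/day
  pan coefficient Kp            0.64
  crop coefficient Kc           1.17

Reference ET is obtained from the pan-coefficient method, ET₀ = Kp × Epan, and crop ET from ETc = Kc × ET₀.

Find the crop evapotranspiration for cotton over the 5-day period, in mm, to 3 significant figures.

37.4 mm

ET₀ = 0.64 × 10.0 = 6.4000 mm/d
ETc = Kc × ET₀ = 1.17 × 6.4000 = 7.4880 mm/d
Over 5 days: 7.4880 × 5 = 37.440 mm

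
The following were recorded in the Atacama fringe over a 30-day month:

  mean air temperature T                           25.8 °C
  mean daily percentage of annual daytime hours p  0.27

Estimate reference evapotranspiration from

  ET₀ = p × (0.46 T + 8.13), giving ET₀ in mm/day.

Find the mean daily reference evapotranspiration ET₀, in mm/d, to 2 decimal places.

5.40 mm/d

ET₀ = 0.27 × (0.46 × 25.8 + 8.13) = 0.27 × 19.998 = 5.3995 mm/d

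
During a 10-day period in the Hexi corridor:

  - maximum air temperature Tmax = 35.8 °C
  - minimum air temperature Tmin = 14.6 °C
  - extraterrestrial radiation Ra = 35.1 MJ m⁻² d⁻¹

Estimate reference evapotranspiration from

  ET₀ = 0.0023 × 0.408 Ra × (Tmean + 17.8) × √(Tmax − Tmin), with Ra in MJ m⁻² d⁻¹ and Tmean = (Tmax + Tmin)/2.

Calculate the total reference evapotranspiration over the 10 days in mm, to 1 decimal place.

65.2 mm

Tmean = (35.8 + 14.6)/2 = 25.20 °C
0.408 Ra = 0.408 × 35.1 = 14.3208 mm/d equivalent
ET₀ = 0.0023 × 14.3208 × (25.20 + 17.8) × √21.2 = 0.0023 × 14.3208 × 43.00 × 4.6043 = 6.5212 mm/d
Over 10 days: 6.5212 × 10 = 65.212 mm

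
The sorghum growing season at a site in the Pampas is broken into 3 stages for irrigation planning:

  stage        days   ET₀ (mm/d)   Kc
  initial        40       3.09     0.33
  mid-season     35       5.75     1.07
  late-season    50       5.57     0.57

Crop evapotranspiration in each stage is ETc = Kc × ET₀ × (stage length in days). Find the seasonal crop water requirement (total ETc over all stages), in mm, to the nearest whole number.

415 mm

initial: 0.33 × 3.09 × 40 = 40.79 mm
mid-season: 1.07 × 5.75 × 35 = 215.34 mm
late-season: 0.57 × 5.57 × 50 = 158.75 mm
Seasonal total = 414.88 mm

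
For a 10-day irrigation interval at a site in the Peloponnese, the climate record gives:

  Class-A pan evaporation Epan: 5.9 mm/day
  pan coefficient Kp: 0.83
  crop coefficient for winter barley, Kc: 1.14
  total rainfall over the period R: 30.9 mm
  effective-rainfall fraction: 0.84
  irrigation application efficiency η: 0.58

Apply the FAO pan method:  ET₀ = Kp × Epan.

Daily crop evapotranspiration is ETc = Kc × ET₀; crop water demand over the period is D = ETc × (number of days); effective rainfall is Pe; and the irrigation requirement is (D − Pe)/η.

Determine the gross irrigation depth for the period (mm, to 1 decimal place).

ET₀ = 0.83 × 5.9 = 4.8970 mm/d
ETc = Kc × ET₀ = 1.14 × 4.8970 = 5.5826 mm/d
Crop demand D = ETc × 10 d = 5.5826 × 10 = 55.826 mm
Pe = 0.84 × 30.9 = 25.956 mm
D − Pe = 55.826 − 25.956 = 29.870 mm
Gross irrigation = 29.870 / 0.58 = 51.500 mm

51.5 mm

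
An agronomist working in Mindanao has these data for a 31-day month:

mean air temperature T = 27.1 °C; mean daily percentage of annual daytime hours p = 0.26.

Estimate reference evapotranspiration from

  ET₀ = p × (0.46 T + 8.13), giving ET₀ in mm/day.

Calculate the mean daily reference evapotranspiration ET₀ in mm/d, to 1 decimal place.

5.4 mm/d

ET₀ = 0.26 × (0.46 × 27.1 + 8.13) = 0.26 × 20.596 = 5.3550 mm/d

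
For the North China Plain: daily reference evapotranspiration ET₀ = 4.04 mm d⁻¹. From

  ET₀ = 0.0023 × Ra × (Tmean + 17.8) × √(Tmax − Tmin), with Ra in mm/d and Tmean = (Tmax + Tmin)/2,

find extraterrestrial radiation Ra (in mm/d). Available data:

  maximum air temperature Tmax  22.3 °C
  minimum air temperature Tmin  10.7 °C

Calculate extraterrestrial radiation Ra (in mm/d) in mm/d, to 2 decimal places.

15.04 mm/d

Tmean = 16.50 °C; √ΔT = 3.4059
Ra = ET₀ / [0.0023 × (Tmean+17.8) × √ΔT] = 4.04 / (0.0023 × 34.30 × 3.4059) = 15.036 mm/d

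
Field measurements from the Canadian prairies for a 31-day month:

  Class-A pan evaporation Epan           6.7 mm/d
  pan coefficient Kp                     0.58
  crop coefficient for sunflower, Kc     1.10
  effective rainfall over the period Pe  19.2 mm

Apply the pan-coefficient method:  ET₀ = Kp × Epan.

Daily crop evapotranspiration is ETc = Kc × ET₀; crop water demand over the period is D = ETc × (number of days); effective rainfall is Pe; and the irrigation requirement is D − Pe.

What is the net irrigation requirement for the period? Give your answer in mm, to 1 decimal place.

ET₀ = 0.58 × 6.7 = 3.8860 mm/d
ETc = Kc × ET₀ = 1.10 × 3.8860 = 4.2746 mm/d
Crop demand D = ETc × 31 d = 4.2746 × 31 = 132.513 mm
D − Pe = 132.513 − 19.2 = 113.313 mm

113.3 mm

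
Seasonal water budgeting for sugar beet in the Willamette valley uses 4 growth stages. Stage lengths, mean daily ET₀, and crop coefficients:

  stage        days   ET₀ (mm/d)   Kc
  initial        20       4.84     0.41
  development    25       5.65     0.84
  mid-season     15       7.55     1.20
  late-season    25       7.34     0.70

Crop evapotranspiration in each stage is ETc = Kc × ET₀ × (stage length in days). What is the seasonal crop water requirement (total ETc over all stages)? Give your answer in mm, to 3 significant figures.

423 mm

initial: 0.41 × 4.84 × 20 = 39.69 mm
development: 0.84 × 5.65 × 25 = 118.65 mm
mid-season: 1.20 × 7.55 × 15 = 135.90 mm
late-season: 0.70 × 7.34 × 25 = 128.45 mm
Seasonal total = 422.69 mm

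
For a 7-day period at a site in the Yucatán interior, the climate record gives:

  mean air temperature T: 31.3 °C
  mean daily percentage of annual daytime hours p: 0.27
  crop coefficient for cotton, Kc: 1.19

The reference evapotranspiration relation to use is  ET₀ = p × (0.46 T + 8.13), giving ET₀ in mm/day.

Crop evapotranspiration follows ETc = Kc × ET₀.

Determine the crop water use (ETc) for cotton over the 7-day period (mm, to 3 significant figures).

ET₀ = 0.27 × (0.46 × 31.3 + 8.13) = 0.27 × 22.528 = 6.0826 mm/d
ETc = Kc × ET₀ = 1.19 × 6.0826 = 7.2383 mm/d
Over 7 days: 7.2383 × 7 = 50.668 mm

50.7 mm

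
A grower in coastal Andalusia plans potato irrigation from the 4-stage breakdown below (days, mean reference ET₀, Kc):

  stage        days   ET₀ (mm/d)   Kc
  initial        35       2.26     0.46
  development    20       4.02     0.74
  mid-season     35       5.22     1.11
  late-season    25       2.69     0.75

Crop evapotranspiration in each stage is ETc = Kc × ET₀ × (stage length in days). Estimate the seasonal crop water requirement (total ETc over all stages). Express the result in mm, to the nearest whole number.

349 mm

initial: 0.46 × 2.26 × 35 = 36.39 mm
development: 0.74 × 4.02 × 20 = 59.50 mm
mid-season: 1.11 × 5.22 × 35 = 202.80 mm
late-season: 0.75 × 2.69 × 25 = 50.44 mm
Seasonal total = 349.13 mm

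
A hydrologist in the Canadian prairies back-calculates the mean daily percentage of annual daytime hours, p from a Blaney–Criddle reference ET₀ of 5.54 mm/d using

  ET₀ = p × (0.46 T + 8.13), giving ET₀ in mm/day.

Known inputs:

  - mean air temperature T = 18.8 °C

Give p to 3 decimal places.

p = ET₀ / (0.46 T + 8.13) = 5.54 / (0.46 × 18.8 + 8.13) = 5.54 / 16.778 = 0.3302

0.330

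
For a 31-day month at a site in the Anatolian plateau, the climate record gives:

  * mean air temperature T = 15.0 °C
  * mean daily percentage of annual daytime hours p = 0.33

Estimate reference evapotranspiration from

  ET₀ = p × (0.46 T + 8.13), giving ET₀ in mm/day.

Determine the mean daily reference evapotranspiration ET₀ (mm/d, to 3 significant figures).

ET₀ = 0.33 × (0.46 × 15.0 + 8.13) = 0.33 × 15.030 = 4.9599 mm/d

4.96 mm/d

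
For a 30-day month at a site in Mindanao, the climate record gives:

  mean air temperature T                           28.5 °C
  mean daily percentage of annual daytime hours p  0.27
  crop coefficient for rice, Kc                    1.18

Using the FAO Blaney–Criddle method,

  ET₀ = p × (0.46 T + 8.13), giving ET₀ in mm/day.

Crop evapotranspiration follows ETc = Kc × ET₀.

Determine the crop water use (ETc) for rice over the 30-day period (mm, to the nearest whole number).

ET₀ = 0.27 × (0.46 × 28.5 + 8.13) = 0.27 × 21.240 = 5.7348 mm/d
ETc = Kc × ET₀ = 1.18 × 5.7348 = 6.7671 mm/d
Over 30 days: 6.7671 × 30 = 203.013 mm

203 mm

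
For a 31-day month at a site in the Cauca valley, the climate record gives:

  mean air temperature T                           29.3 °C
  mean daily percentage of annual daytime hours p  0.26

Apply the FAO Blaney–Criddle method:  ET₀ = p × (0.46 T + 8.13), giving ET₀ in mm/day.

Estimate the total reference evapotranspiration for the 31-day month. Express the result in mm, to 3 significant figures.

174 mm

ET₀ = 0.26 × (0.46 × 29.3 + 8.13) = 0.26 × 21.608 = 5.6181 mm/d
Monthly total = 5.6181 × 31 = 174.161 mm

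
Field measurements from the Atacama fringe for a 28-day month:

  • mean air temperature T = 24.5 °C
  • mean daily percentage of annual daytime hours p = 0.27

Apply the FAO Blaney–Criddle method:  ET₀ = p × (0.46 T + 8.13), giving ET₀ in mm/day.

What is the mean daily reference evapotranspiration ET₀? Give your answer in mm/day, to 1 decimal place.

5.2 mm/day

ET₀ = 0.27 × (0.46 × 24.5 + 8.13) = 0.27 × 19.400 = 5.2380 mm/d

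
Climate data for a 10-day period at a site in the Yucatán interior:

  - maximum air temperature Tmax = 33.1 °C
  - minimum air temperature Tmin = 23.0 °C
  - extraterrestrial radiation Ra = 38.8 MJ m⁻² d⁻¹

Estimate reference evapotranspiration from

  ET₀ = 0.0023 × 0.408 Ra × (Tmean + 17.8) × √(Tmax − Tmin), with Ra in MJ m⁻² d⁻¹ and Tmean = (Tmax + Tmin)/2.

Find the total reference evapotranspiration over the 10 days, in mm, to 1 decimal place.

53.1 mm

Tmean = (33.1 + 23.0)/2 = 28.05 °C
0.408 Ra = 0.408 × 38.8 = 15.8304 mm/d equivalent
ET₀ = 0.0023 × 15.8304 × (28.05 + 17.8) × √10.1 = 0.0023 × 15.8304 × 45.85 × 3.1780 = 5.3053 mm/d
Over 10 days: 5.3053 × 10 = 53.053 mm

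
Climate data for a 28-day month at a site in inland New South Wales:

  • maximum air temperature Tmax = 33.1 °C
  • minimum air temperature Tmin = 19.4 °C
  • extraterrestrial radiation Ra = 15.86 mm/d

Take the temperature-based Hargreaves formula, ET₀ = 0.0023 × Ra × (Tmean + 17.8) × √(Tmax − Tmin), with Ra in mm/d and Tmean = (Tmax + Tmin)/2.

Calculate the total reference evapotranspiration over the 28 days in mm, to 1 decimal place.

Tmean = (33.1 + 19.4)/2 = 26.25 °C
ET₀ = 0.0023 × 15.86 × (26.25 + 17.8) × √13.7 = 0.0023 × 15.86 × 44.05 × 3.7014 = 5.9476 mm/d
Over 28 days: 5.9476 × 28 = 166.533 mm

166.5 mm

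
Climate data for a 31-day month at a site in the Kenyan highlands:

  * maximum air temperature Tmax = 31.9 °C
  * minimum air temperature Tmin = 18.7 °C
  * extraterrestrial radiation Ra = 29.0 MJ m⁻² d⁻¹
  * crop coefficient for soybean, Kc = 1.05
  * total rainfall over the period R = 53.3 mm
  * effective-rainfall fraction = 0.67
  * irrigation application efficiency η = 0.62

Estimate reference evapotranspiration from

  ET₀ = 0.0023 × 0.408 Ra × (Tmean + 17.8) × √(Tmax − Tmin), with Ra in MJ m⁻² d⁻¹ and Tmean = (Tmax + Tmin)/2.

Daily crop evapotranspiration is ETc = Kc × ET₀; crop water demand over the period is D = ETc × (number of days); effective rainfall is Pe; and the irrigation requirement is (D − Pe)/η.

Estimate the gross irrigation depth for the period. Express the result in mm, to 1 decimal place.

Tmean = (31.9 + 18.7)/2 = 25.30 °C
0.408 Ra = 0.408 × 29.0 = 11.8320 mm/d equivalent
ET₀ = 0.0023 × 11.8320 × (25.30 + 17.8) × √13.2 = 0.0023 × 11.8320 × 43.10 × 3.6332 = 4.2614 mm/d
ETc = Kc × ET₀ = 1.05 × 4.2614 = 4.4745 mm/d
Crop demand D = ETc × 31 d = 4.4745 × 31 = 138.710 mm
Pe = 0.67 × 53.3 = 35.711 mm
D − Pe = 138.710 − 35.711 = 102.999 mm
Gross irrigation = 102.999 / 0.62 = 166.127 mm

166.1 mm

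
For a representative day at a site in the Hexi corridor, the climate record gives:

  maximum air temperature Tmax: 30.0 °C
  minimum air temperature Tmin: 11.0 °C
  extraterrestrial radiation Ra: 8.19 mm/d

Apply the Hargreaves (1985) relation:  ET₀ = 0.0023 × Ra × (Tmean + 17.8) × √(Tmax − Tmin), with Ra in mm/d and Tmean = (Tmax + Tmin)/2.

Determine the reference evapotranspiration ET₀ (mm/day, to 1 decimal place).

Tmean = (30.0 + 11.0)/2 = 20.50 °C
ET₀ = 0.0023 × 8.19 × (20.50 + 17.8) × √19.0 = 0.0023 × 8.19 × 38.30 × 4.3589 = 3.1448 mm/d

3.1 mm/day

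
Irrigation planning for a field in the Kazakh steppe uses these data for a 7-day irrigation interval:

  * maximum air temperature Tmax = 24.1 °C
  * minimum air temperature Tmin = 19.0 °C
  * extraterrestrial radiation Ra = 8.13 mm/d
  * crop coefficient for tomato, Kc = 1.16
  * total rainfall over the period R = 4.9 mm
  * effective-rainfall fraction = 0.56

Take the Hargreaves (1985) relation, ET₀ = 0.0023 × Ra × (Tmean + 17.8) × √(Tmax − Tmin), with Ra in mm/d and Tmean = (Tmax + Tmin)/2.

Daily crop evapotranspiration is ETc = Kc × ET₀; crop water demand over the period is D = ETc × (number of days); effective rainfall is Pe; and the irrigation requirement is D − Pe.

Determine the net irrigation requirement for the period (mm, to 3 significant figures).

10.7 mm

Tmean = (24.1 + 19.0)/2 = 21.55 °C
ET₀ = 0.0023 × 8.13 × (21.55 + 17.8) × √5.1 = 0.0023 × 8.13 × 39.35 × 2.2583 = 1.6617 mm/d
ETc = Kc × ET₀ = 1.16 × 1.6617 = 1.9276 mm/d
Crop demand D = ETc × 7 d = 1.9276 × 7 = 13.493 mm
Pe = 0.56 × 4.9 = 2.744 mm
D − Pe = 13.493 − 2.744 = 10.749 mm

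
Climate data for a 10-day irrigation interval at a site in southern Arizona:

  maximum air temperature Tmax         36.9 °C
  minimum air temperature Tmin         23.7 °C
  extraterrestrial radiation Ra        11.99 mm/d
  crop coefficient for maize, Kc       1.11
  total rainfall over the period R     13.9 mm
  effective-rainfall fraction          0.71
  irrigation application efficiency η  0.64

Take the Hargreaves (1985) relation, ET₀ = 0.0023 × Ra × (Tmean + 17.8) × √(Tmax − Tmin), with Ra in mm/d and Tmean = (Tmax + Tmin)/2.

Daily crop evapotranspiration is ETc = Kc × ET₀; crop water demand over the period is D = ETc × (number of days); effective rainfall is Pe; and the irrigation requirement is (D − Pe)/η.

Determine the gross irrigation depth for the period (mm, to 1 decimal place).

Tmean = (36.9 + 23.7)/2 = 30.30 °C
ET₀ = 0.0023 × 11.99 × (30.30 + 17.8) × √13.2 = 0.0023 × 11.99 × 48.10 × 3.6332 = 4.8193 mm/d
ETc = Kc × ET₀ = 1.11 × 4.8193 = 5.3494 mm/d
Crop demand D = ETc × 10 d = 5.3494 × 10 = 53.494 mm
Pe = 0.71 × 13.9 = 9.869 mm
D − Pe = 53.494 − 9.869 = 43.625 mm
Gross irrigation = 43.625 / 0.64 = 68.164 mm

68.2 mm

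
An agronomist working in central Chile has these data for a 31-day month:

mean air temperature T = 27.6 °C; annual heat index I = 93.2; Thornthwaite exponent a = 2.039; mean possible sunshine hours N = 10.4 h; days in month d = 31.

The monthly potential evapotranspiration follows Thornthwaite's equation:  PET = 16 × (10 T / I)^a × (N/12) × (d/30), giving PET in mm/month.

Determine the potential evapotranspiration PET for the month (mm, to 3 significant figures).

10T/I = 10 × 27.6 / 93.2 = 2.9614
(10T/I)^a = 2.9614^2.039 = 9.1492
Uncorrected PET = 16 × 9.1492 = 146.387 mm
Correction = (N/12)(d/30) = (10.4/12)(31/30) = 0.8956
PET = 146.387 × 0.8956 = 131.104 mm/month

131 mm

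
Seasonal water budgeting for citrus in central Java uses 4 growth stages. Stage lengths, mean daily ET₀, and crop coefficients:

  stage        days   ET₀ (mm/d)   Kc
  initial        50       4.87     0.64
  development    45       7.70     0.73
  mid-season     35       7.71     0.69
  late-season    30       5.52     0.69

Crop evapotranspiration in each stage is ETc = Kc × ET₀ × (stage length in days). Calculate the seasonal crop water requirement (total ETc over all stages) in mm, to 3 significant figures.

709 mm

initial: 0.64 × 4.87 × 50 = 155.84 mm
development: 0.73 × 7.70 × 45 = 252.95 mm
mid-season: 0.69 × 7.71 × 35 = 186.20 mm
late-season: 0.69 × 5.52 × 30 = 114.26 mm
Seasonal total = 709.25 mm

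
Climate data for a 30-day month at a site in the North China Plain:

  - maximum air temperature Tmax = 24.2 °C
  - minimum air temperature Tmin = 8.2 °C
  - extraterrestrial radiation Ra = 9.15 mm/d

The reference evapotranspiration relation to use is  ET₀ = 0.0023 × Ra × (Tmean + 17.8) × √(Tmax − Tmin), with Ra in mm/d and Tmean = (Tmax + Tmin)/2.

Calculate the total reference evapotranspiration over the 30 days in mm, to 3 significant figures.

Tmean = (24.2 + 8.2)/2 = 16.20 °C
ET₀ = 0.0023 × 9.15 × (16.20 + 17.8) × √16.0 = 0.0023 × 9.15 × 34.00 × 4.0000 = 2.8621 mm/d
Over 30 days: 2.8621 × 30 = 85.863 mm

85.9 mm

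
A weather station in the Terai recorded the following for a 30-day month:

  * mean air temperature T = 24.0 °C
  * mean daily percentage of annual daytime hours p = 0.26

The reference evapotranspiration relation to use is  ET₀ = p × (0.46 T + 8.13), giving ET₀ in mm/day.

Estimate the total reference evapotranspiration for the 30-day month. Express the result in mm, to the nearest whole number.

150 mm

ET₀ = 0.26 × (0.46 × 24.0 + 8.13) = 0.26 × 19.170 = 4.9842 mm/d
Monthly total = 4.9842 × 30 = 149.526 mm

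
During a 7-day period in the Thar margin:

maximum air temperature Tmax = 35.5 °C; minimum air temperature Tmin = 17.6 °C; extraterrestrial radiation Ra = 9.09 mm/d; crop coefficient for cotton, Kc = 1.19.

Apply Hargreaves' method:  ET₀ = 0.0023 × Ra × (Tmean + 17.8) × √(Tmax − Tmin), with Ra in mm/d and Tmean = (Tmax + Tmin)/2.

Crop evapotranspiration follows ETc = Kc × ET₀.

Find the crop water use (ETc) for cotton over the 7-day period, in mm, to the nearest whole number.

Tmean = (35.5 + 17.6)/2 = 26.55 °C
ET₀ = 0.0023 × 9.09 × (26.55 + 17.8) × √17.9 = 0.0023 × 9.09 × 44.35 × 4.2308 = 3.9229 mm/d
ETc = Kc × ET₀ = 1.19 × 3.9229 = 4.6683 mm/d
Over 7 days: 4.6683 × 7 = 32.678 mm

33 mm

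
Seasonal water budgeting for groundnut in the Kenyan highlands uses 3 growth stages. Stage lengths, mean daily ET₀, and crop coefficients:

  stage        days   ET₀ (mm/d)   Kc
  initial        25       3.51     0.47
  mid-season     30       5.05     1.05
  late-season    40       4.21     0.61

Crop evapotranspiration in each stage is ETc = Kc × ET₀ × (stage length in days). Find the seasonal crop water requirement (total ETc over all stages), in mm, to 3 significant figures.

303 mm

initial: 0.47 × 3.51 × 25 = 41.24 mm
mid-season: 1.05 × 5.05 × 30 = 159.08 mm
late-season: 0.61 × 4.21 × 40 = 102.72 mm
Seasonal total = 303.04 mm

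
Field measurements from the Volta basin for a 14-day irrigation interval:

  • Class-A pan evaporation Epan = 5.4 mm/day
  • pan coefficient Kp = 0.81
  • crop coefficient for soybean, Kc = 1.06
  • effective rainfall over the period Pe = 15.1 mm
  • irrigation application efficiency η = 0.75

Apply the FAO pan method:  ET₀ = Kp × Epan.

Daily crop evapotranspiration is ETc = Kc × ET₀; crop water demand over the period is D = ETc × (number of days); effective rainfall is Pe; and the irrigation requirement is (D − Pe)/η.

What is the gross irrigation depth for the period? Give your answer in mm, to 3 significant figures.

ET₀ = 0.81 × 5.4 = 4.3740 mm/d
ETc = Kc × ET₀ = 1.06 × 4.3740 = 4.6364 mm/d
Crop demand D = ETc × 14 d = 4.6364 × 14 = 64.910 mm
D − Pe = 64.910 − 15.1 = 49.810 mm
Gross irrigation = 49.810 / 0.75 = 66.413 mm

66.4 mm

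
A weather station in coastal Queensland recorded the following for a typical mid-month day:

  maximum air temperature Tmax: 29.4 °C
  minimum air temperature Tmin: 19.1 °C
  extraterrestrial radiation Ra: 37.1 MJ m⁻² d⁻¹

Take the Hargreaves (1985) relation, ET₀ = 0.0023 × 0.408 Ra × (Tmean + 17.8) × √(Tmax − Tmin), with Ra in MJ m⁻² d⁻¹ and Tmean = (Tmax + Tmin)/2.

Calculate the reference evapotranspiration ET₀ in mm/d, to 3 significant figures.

Tmean = (29.4 + 19.1)/2 = 24.25 °C
0.408 Ra = 0.408 × 37.1 = 15.1368 mm/d equivalent
ET₀ = 0.0023 × 15.1368 × (24.25 + 17.8) × √10.3 = 0.0023 × 15.1368 × 42.05 × 3.2094 = 4.6984 mm/d

4.70 mm/d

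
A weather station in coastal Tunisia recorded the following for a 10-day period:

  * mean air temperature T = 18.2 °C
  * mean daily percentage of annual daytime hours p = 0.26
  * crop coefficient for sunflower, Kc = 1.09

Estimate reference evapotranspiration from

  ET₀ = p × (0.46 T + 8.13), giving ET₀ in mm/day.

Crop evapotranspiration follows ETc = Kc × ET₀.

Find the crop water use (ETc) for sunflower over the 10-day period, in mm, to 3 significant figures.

46.8 mm

ET₀ = 0.26 × (0.46 × 18.2 + 8.13) = 0.26 × 16.502 = 4.2905 mm/d
ETc = Kc × ET₀ = 1.09 × 4.2905 = 4.6766 mm/d
Over 10 days: 4.6766 × 10 = 46.766 mm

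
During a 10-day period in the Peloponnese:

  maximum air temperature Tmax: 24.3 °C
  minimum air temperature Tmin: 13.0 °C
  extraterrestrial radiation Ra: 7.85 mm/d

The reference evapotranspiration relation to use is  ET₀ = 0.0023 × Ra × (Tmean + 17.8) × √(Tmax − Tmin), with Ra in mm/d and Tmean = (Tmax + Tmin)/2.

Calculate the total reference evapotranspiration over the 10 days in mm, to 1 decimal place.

22.1 mm

Tmean = (24.3 + 13.0)/2 = 18.65 °C
ET₀ = 0.0023 × 7.85 × (18.65 + 17.8) × √11.3 = 0.0023 × 7.85 × 36.45 × 3.3615 = 2.2122 mm/d
Over 10 days: 2.2122 × 10 = 22.122 mm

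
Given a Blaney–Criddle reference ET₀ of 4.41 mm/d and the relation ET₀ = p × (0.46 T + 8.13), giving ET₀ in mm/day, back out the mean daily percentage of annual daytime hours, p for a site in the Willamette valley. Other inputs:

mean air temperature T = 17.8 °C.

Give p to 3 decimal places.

p = ET₀ / (0.46 T + 8.13) = 4.41 / (0.46 × 17.8 + 8.13) = 4.41 / 16.318 = 0.2703

0.270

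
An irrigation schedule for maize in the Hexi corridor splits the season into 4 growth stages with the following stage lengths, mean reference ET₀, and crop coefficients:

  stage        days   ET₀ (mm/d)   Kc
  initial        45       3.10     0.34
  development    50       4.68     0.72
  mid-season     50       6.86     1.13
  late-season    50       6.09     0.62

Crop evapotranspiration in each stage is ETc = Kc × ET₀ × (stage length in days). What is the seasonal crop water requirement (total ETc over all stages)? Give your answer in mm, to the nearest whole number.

792 mm

initial: 0.34 × 3.10 × 45 = 47.43 mm
development: 0.72 × 4.68 × 50 = 168.48 mm
mid-season: 1.13 × 6.86 × 50 = 387.59 mm
late-season: 0.62 × 6.09 × 50 = 188.79 mm
Seasonal total = 792.29 mm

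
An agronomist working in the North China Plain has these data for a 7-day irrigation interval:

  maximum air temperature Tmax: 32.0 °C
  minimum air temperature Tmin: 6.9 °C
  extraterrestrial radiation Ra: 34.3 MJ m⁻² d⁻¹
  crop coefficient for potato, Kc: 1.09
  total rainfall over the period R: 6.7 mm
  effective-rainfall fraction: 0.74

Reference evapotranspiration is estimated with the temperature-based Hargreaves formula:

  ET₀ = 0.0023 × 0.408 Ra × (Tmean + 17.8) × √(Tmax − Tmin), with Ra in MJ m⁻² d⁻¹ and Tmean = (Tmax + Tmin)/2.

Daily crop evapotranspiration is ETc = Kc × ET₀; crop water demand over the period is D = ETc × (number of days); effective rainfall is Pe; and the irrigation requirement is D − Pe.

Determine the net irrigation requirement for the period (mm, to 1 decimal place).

Tmean = (32.0 + 6.9)/2 = 19.45 °C
0.408 Ra = 0.408 × 34.3 = 13.9944 mm/d equivalent
ET₀ = 0.0023 × 13.9944 × (19.45 + 17.8) × √25.1 = 0.0023 × 13.9944 × 37.25 × 5.0100 = 6.0068 mm/d
ETc = Kc × ET₀ = 1.09 × 6.0068 = 6.5474 mm/d
Crop demand D = ETc × 7 d = 6.5474 × 7 = 45.832 mm
Pe = 0.74 × 6.7 = 4.958 mm
D − Pe = 45.832 − 4.958 = 40.874 mm

40.9 mm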